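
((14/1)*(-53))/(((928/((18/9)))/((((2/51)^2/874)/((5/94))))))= -17437/329624730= -0.00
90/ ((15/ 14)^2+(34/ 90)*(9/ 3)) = 264600/ 6707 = 39.45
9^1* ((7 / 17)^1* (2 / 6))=21 / 17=1.24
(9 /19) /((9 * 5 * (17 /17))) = 1 /95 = 0.01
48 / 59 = 0.81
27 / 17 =1.59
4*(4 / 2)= 8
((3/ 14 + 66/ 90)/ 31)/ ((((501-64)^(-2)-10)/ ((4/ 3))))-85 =-1585165617887/ 18648113085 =-85.00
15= 15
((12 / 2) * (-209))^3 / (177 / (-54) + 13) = -35494831152 / 175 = -202827606.58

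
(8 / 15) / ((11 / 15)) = 8 / 11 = 0.73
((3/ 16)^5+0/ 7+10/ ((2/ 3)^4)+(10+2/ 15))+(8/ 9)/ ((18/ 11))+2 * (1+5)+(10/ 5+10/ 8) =76.55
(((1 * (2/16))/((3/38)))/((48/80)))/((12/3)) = 95/144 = 0.66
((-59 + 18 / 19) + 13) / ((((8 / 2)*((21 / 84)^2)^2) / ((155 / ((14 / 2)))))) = -63846.02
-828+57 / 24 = -6605 / 8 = -825.62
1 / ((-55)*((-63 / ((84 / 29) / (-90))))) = -2 / 215325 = -0.00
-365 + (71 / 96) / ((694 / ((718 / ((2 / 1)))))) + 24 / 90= -121372523 / 333120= -364.35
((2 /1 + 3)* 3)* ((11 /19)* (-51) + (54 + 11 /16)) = 114735 /304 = 377.42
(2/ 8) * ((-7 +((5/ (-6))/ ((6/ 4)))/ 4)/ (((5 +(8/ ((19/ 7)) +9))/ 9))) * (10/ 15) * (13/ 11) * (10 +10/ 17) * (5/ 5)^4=-952185/ 120428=-7.91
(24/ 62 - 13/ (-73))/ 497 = 1279/ 1124711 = 0.00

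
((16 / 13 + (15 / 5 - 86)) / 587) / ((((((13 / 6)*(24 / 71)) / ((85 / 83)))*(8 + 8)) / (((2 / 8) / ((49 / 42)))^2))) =-0.00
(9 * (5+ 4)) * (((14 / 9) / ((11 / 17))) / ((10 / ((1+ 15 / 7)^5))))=71682336 / 12005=5971.04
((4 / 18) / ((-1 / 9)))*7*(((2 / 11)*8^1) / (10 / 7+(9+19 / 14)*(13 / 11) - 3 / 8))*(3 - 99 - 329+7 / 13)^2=-381943776256 / 1383941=-275982.70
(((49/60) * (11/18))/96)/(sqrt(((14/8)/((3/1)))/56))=539 * sqrt(6)/25920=0.05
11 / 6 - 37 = -211 / 6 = -35.17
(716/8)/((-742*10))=-179/14840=-0.01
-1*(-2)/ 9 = 2/ 9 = 0.22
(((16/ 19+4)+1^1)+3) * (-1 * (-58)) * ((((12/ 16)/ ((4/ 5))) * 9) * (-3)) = -246645/ 19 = -12981.32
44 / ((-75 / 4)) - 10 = -926 / 75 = -12.35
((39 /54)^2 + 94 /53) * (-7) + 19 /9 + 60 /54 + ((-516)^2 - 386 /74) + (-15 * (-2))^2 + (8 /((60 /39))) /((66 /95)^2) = 20538137686075 /76879044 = 267148.71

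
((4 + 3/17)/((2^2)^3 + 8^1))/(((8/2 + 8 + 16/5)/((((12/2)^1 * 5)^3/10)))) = 26625/2584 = 10.30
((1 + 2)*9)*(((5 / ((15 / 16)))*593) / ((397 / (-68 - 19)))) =-7429104 / 397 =-18713.11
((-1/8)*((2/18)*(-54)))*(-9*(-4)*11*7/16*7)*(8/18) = 1617/4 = 404.25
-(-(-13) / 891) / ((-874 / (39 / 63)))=169 / 16353414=0.00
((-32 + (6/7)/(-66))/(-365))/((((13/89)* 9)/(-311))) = -13645747/657657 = -20.75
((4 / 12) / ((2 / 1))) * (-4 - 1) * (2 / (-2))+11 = 71 / 6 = 11.83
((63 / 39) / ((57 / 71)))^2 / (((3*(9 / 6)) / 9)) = 494018 / 61009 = 8.10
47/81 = 0.58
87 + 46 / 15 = 1351 / 15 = 90.07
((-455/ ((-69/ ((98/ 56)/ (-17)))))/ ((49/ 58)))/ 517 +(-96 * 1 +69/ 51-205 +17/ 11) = -361563955/ 1212882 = -298.10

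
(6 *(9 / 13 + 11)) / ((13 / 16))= 14592 / 169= 86.34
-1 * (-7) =7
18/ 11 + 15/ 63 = 433/ 231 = 1.87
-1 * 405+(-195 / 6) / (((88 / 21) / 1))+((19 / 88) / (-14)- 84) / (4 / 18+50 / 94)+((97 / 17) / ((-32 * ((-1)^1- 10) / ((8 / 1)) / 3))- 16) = -1803147323 / 3340568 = -539.77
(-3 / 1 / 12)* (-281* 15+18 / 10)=10533 / 10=1053.30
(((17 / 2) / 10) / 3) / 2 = 17 / 120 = 0.14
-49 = -49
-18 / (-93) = 6 / 31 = 0.19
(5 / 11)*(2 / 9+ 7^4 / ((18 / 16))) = 96050 / 99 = 970.20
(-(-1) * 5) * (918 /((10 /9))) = 4131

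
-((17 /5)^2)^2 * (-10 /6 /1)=222.72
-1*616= -616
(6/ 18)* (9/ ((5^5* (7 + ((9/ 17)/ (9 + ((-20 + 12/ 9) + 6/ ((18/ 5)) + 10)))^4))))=4009008/ 29252853125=0.00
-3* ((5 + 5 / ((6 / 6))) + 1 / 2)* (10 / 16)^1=-315 / 16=-19.69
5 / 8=0.62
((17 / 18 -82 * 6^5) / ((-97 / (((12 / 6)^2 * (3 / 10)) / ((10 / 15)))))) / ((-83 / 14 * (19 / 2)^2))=-321366052 / 14532055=-22.11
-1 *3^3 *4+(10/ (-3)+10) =-304/ 3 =-101.33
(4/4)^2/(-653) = -1/653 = -0.00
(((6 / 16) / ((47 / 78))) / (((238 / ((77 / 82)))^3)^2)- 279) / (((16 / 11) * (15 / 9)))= -115.09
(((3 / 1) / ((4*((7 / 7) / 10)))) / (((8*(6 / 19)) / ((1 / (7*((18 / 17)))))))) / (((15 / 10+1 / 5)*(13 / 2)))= 475 / 13104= 0.04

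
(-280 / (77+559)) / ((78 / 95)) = -3325 / 6201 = -0.54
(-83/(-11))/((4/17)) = 1411/44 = 32.07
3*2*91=546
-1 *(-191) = 191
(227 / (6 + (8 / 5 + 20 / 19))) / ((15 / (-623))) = -2686999 / 2466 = -1089.62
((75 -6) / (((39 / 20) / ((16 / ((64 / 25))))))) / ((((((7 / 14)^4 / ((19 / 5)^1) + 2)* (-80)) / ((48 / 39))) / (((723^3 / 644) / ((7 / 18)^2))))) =-232655596045200 / 35533771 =-6547450.20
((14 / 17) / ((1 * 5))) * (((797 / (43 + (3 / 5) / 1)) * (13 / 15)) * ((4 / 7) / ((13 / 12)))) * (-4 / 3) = -51008 / 27795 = -1.84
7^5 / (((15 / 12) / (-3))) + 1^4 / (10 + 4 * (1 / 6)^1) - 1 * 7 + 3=-6454513 / 160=-40340.71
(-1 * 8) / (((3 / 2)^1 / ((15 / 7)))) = -80 / 7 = -11.43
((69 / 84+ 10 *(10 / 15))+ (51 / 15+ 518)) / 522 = 222133 / 219240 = 1.01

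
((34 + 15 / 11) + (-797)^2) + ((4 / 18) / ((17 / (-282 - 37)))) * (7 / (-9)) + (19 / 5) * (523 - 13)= 637185.61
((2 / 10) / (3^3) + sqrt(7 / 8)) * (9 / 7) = 1 / 105 + 9 * sqrt(14) / 28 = 1.21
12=12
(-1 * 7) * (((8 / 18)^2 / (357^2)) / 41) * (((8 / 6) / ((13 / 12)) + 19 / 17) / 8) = -346 / 4454287929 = -0.00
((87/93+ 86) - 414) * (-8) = 81112/31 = 2616.52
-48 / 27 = -16 / 9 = -1.78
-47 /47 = -1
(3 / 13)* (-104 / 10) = -12 / 5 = -2.40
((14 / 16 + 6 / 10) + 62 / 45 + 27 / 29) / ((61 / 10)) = 39503 / 63684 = 0.62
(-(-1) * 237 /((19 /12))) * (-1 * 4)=-11376 /19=-598.74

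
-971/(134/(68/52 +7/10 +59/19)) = -12262759/330980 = -37.05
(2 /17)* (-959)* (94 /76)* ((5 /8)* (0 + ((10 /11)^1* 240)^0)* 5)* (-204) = 3380475 /38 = 88959.87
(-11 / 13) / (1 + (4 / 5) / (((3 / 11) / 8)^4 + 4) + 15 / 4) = -52773209500 / 308723271363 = -0.17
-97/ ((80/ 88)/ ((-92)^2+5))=-9036423/ 10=-903642.30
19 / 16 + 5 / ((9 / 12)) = 377 / 48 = 7.85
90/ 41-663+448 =-8725/ 41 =-212.80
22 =22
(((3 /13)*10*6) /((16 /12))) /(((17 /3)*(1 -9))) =-405 /1768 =-0.23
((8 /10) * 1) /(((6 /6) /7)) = 28 /5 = 5.60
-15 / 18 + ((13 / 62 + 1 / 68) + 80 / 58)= 141281 / 183396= 0.77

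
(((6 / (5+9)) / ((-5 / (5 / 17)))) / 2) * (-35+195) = -240 / 119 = -2.02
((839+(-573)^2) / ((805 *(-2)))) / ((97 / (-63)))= 1481256 / 11155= 132.79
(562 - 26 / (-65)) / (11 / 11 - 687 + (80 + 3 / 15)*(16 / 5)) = -7030 / 5367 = -1.31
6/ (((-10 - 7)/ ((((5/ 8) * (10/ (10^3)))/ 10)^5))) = -3/ 89128960000000000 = -0.00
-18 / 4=-9 / 2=-4.50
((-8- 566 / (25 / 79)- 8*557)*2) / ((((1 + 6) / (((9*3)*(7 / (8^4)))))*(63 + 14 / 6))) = -6330717 / 5017600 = -1.26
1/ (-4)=-1/ 4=-0.25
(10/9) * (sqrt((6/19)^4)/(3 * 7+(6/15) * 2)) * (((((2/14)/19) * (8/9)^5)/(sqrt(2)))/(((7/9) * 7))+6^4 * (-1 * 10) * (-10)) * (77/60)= 1802240 * sqrt(2)/721065427677+33264000/39349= 845.36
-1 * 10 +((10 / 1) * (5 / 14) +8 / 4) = -31 / 7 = -4.43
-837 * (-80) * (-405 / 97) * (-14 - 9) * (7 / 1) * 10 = 43661268000 / 97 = 450116164.95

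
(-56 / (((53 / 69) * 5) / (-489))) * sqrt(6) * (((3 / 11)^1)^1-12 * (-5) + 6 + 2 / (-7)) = 1371504168 * sqrt(6) / 2915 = 1152482.12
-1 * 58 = -58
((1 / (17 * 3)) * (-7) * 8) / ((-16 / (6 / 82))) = 7 / 1394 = 0.01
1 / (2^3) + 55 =441 / 8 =55.12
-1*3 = -3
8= 8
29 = 29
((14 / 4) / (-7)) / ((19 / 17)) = -17 / 38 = -0.45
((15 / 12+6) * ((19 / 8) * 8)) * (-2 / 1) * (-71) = 39121 / 2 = 19560.50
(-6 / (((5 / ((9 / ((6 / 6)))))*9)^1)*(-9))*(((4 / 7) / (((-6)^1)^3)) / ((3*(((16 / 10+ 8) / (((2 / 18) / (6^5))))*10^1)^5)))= -1 / 1437273012816478286974032719401451520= -0.00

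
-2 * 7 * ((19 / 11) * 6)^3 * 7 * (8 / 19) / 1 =-61133184 / 1331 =-45930.27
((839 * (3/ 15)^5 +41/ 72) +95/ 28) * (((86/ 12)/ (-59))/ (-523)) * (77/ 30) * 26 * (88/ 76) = 450711191359/ 5936115375000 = 0.08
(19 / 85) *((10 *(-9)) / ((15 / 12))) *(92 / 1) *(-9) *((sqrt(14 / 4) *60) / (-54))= -125856 *sqrt(14) / 17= -27700.59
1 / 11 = 0.09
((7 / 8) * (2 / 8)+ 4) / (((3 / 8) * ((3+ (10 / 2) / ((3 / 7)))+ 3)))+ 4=983 / 212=4.64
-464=-464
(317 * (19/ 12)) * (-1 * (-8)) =12046/ 3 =4015.33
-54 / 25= -2.16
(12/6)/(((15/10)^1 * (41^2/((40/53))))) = 160/267279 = 0.00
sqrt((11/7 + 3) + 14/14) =sqrt(273)/7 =2.36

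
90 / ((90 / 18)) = 18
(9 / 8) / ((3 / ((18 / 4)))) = 27 / 16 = 1.69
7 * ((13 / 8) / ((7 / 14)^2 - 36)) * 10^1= -35 / 11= -3.18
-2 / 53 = -0.04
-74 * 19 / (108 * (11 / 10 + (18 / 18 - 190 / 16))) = 14060 / 10557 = 1.33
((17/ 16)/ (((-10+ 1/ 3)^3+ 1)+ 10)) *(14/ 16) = -3213/ 3083776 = -0.00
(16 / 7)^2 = 256 / 49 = 5.22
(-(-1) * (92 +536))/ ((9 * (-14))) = -314/ 63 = -4.98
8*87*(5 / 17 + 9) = 109968 / 17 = 6468.71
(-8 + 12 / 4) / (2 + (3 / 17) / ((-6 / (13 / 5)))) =-850 / 327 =-2.60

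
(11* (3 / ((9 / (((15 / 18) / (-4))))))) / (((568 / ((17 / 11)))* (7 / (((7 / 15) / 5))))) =-0.00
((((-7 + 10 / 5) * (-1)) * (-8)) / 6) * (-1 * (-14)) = -280 / 3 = -93.33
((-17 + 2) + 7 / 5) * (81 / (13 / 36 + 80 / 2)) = -198288 / 7265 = -27.29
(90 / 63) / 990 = 1 / 693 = 0.00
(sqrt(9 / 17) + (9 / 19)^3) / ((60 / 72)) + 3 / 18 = 60539 / 205770 + 18* sqrt(17) / 85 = 1.17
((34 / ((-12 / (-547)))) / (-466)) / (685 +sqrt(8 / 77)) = -0.00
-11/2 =-5.50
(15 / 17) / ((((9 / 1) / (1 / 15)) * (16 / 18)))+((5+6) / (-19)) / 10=-653 / 12920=-0.05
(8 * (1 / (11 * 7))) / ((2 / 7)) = 4 / 11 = 0.36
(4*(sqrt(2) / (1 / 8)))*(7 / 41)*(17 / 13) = 3808*sqrt(2) / 533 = 10.10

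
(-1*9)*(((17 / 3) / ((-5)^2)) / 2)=-1.02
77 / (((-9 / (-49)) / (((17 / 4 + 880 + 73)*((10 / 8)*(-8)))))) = -72234085 / 18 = -4013004.72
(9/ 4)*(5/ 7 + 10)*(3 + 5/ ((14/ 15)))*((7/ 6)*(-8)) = -26325/ 14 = -1880.36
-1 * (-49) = 49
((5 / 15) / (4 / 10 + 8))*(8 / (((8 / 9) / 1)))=5 / 14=0.36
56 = 56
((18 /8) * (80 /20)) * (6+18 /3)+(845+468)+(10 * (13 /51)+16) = 73417 /51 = 1439.55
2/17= 0.12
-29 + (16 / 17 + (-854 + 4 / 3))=-44917 / 51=-880.73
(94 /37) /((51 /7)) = 0.35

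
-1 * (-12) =12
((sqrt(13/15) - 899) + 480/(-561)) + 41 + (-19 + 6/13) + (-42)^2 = sqrt(195)/15 + 2155339/2431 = 887.54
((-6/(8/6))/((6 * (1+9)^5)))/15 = -1/2000000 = -0.00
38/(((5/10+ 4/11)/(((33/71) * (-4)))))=-5808/71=-81.80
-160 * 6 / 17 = -960 / 17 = -56.47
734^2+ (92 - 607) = 538241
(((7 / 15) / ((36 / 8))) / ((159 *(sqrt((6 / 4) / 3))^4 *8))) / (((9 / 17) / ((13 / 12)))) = 1547 / 2318220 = 0.00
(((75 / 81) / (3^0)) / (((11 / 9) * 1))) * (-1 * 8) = -200 / 33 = -6.06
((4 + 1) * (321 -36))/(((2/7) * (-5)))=-1995/2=-997.50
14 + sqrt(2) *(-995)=14 - 995 *sqrt(2)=-1393.14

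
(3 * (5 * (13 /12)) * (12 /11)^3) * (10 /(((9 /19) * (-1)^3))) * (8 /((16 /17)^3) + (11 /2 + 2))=-162149325 /21296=-7614.07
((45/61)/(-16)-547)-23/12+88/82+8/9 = -196999025/360144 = -547.00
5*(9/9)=5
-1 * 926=-926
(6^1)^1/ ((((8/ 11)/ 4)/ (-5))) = -165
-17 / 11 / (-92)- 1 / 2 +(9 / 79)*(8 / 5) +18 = 7075029 / 399740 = 17.70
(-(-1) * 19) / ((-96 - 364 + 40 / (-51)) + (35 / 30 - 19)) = -646 / 16273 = -0.04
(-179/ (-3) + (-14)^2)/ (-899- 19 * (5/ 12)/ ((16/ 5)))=-49088/ 173083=-0.28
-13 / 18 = -0.72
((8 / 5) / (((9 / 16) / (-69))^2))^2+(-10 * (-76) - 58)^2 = 1174736153764 / 2025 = 580116619.14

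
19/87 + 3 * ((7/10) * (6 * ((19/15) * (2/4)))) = 35663/4350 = 8.20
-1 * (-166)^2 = -27556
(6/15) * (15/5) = 6/5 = 1.20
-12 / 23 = -0.52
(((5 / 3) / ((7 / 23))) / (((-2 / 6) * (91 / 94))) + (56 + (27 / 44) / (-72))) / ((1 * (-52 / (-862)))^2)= 1625318284393 / 151575424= 10722.84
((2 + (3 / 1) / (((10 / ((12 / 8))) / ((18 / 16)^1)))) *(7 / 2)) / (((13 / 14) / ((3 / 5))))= 58947 / 10400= 5.67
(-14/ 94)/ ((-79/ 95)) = 665/ 3713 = 0.18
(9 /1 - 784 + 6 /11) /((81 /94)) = -800786 /891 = -898.75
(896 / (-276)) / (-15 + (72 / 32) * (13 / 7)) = 6272 / 20907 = 0.30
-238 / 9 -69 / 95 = -23231 / 855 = -27.17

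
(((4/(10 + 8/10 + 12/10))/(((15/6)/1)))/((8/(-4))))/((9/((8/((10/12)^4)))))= -384/3125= -0.12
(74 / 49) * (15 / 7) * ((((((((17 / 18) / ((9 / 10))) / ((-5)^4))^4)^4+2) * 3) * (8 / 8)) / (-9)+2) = 3610873061200634365728217753240784304580301974093106377616667357406 / 836844229724201072597823438757830416534488904289901256561279296875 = 4.31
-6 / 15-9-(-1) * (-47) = -282 / 5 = -56.40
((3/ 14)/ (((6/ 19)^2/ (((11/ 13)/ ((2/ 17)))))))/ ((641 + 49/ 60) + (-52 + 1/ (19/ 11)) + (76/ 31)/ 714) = 3379737955/ 129110778108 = 0.03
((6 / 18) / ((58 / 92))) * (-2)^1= -92 / 87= -1.06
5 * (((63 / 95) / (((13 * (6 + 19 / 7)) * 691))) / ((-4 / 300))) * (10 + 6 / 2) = -33075 / 800869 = -0.04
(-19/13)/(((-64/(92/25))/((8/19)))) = 23/650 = 0.04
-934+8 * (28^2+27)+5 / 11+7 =61176 / 11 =5561.45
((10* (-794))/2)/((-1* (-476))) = -1985/238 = -8.34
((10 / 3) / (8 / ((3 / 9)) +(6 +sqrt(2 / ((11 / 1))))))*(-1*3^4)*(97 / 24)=-720225 / 19796 +4365*sqrt(22) / 39592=-35.87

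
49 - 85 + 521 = 485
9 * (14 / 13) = 126 / 13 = 9.69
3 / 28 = 0.11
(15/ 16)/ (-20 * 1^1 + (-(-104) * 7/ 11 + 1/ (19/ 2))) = 3135/ 154784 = 0.02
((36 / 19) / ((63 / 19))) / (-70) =-2 / 245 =-0.01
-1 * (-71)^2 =-5041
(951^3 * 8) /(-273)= -2293560936 /91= -25203966.33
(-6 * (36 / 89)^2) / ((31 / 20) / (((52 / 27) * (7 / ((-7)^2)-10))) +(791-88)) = -186001920 / 133182165247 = -0.00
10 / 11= 0.91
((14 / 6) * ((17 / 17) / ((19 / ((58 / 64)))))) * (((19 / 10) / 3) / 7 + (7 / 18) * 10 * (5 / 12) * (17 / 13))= 3148559 / 12804480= 0.25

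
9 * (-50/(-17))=450/17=26.47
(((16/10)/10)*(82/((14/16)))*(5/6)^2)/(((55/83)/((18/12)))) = 23.57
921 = 921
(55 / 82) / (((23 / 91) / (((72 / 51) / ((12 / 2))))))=10010 / 16031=0.62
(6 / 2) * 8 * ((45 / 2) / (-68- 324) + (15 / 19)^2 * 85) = 1270.09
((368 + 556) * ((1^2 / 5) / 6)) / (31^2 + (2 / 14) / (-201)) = 108339 / 3380315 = 0.03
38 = 38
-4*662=-2648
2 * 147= 294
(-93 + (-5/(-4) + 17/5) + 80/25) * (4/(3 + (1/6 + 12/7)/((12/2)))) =-429156/4175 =-102.79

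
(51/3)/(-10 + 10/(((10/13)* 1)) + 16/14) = 119/29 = 4.10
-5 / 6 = -0.83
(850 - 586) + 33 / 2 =561 / 2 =280.50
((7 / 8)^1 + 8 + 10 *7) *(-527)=-332537 / 8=-41567.12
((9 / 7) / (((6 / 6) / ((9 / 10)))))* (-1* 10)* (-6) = 486 / 7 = 69.43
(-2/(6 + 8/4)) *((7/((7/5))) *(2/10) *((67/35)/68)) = -67/9520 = -0.01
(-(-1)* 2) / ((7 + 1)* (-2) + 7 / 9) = -18 / 137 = -0.13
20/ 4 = 5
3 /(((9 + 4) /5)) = 15 /13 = 1.15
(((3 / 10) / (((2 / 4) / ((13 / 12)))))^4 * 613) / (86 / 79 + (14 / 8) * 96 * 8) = 0.08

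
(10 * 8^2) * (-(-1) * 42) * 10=268800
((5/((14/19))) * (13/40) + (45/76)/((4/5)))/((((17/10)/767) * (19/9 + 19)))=10817001/171836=62.95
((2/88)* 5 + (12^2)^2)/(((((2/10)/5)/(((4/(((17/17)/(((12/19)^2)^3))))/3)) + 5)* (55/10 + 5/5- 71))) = -15135438643200/257647773713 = -58.74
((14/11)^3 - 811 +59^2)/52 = 136789/2662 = 51.39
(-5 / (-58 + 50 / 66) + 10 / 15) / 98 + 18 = 10000861 / 555366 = 18.01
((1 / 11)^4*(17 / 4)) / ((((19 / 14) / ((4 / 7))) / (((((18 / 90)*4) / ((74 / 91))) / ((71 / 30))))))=37128 / 730776233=0.00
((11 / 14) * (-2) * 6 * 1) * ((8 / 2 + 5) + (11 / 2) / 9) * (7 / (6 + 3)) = -1903 / 27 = -70.48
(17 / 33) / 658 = 0.00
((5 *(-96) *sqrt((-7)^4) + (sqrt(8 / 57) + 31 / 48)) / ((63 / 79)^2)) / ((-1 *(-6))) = -7045645889 / 1143072 + 6241 *sqrt(114) / 678699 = -6163.68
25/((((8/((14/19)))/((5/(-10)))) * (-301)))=25/6536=0.00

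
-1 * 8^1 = -8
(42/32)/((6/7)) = 49/32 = 1.53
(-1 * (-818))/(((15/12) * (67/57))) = 186504/335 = 556.73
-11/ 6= -1.83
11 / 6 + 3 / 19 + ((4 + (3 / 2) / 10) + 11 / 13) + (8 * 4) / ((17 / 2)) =2708881 / 251940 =10.75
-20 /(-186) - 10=-920 /93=-9.89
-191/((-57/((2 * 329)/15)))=125678/855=146.99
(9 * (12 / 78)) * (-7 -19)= -36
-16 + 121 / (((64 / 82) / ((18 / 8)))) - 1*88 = 31337 / 128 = 244.82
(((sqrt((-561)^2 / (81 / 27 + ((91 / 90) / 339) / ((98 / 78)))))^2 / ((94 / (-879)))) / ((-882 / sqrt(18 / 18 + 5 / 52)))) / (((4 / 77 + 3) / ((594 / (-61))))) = -102127376469789 *sqrt(741) / 748829029286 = -3712.52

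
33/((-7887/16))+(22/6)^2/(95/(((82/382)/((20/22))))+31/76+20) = -1095289300/31167346851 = -0.04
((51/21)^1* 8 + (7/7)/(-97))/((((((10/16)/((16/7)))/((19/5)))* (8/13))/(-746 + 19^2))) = -114635664/679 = -168830.14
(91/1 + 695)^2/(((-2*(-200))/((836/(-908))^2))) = 6746486769/5152900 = 1309.26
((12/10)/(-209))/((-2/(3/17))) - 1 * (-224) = 3979369/17765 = 224.00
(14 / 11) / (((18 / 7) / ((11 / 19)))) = 49 / 171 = 0.29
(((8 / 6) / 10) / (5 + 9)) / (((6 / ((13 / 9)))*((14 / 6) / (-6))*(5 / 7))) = -13 / 1575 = -0.01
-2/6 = -1/3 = -0.33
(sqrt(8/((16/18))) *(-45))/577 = -135/577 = -0.23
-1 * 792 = -792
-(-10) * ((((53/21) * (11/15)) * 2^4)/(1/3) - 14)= 15716/21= 748.38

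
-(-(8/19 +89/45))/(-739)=-2051/631845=-0.00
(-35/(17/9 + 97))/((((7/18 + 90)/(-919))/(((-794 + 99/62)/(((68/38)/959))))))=-466453872293157/305244724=-1528130.83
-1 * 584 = -584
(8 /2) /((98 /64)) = 128 /49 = 2.61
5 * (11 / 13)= 55 / 13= 4.23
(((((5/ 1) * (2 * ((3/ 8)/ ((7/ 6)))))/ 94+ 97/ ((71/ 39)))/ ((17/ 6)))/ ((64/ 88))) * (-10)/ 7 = -36.96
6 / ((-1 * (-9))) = 2 / 3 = 0.67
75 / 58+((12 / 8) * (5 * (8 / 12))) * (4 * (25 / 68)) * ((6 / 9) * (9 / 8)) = 13425 / 1972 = 6.81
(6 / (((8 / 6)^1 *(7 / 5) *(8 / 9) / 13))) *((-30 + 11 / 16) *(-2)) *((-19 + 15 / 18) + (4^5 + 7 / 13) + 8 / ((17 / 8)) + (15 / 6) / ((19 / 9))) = 115229745315 / 41344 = 2787097.17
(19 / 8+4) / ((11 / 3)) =153 / 88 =1.74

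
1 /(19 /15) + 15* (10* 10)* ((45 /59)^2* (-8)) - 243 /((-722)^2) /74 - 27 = -940892429439915 /134279630696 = -7006.96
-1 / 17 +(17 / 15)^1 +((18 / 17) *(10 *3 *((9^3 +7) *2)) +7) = 11925259 / 255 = 46765.72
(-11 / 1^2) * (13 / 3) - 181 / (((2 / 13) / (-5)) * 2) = 34723 / 12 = 2893.58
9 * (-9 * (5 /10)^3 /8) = -81 /64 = -1.27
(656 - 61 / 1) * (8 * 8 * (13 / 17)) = 29120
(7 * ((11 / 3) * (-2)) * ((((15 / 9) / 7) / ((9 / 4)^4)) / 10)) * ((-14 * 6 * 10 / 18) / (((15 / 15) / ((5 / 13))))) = 1971200 / 2302911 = 0.86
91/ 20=4.55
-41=-41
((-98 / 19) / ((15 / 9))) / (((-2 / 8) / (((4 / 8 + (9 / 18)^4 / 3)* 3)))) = 735 / 38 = 19.34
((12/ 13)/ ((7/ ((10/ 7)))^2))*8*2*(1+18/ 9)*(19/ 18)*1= 60800/ 31213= 1.95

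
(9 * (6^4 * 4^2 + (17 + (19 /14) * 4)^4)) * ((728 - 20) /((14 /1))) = 2094350033682 /16807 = 124611770.91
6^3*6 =1296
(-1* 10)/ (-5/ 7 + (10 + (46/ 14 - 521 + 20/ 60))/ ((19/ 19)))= 21/ 1067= 0.02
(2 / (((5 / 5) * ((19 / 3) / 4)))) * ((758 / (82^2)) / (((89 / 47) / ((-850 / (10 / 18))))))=-327046680 / 2842571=-115.05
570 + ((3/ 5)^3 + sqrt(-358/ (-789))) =sqrt(282462)/ 789 + 71277/ 125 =570.89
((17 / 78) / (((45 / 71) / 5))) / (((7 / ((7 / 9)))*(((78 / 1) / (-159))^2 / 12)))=3390463 / 355914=9.53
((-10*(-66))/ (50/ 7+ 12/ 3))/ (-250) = -77/ 325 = -0.24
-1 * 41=-41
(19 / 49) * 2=38 / 49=0.78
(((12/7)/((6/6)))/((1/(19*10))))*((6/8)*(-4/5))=-1368/7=-195.43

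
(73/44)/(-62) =-73/2728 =-0.03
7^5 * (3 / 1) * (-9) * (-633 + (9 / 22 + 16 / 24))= 6308725941 / 22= 286760270.05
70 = 70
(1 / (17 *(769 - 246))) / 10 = 1 / 88910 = 0.00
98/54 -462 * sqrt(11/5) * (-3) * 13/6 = 49/27 + 3003 * sqrt(55)/5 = 4455.98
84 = 84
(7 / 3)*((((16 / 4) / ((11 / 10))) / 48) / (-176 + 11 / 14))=-245 / 242847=-0.00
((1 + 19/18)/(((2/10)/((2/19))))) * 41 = 7585/171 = 44.36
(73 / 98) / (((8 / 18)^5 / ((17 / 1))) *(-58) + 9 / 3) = 73279809 / 289306486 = 0.25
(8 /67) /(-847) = -8 /56749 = -0.00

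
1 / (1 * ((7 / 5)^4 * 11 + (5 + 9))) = 625 / 35161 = 0.02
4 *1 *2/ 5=8/ 5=1.60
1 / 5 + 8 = 41 / 5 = 8.20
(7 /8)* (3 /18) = 7 /48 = 0.15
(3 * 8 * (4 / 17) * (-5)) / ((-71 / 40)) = 19200 / 1207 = 15.91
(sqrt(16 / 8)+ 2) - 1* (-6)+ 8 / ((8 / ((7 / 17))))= sqrt(2)+ 143 / 17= 9.83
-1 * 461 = -461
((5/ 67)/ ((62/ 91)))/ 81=455/ 336474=0.00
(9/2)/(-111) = -3/74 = -0.04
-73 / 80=-0.91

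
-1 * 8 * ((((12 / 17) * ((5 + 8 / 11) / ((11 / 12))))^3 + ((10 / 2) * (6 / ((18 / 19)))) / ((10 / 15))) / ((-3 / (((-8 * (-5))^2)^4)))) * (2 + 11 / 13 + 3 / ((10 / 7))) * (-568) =-2221314703366346883727360000000 / 339443488527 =-6543989731562221913.05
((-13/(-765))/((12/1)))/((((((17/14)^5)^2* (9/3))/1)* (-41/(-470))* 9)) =88367297095168/1024352708738842737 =0.00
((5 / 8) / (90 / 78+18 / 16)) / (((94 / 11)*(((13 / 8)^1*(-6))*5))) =-22 / 33417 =-0.00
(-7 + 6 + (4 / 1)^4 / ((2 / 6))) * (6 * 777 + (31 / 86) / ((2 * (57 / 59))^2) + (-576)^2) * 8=288408917902313 / 139707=2064384160.44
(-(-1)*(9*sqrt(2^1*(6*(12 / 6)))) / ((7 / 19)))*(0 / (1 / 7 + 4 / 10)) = 0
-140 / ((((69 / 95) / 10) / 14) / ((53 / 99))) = -98686000 / 6831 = -14446.79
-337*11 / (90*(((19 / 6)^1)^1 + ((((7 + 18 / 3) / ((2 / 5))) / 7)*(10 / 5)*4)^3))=-1271501 / 1581937755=-0.00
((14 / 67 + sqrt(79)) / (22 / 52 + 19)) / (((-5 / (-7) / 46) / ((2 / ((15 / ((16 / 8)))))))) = 468832 / 2537625 + 33488 * sqrt(79) / 37875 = 8.04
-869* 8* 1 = -6952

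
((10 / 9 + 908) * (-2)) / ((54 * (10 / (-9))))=4091 / 135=30.30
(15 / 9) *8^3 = 2560 / 3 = 853.33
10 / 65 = 2 / 13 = 0.15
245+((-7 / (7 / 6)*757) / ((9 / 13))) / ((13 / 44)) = -65881 / 3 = -21960.33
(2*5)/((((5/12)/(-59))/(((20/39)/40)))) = -236/13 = -18.15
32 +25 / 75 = 97 / 3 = 32.33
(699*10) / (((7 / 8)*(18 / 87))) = 270280 / 7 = 38611.43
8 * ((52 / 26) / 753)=16 / 753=0.02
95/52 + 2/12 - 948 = -147577/156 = -946.01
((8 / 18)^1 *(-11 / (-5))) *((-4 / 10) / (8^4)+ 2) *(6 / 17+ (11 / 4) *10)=213329743 / 3916800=54.47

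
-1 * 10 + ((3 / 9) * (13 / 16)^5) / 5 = -156915107 / 15728640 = -9.98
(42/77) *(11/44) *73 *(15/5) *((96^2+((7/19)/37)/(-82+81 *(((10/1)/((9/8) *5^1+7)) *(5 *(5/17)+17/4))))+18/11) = 22918410489942477/83257282636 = 275272.14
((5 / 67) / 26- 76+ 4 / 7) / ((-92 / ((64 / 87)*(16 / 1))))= 9.65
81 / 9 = 9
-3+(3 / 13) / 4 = -153 / 52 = -2.94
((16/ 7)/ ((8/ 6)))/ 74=6/ 259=0.02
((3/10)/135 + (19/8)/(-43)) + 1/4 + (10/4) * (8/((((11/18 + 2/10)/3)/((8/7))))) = 3351471217/39551400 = 84.74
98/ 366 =49/ 183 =0.27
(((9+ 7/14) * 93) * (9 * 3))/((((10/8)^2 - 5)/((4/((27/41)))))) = -42150.98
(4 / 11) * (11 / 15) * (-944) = -3776 / 15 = -251.73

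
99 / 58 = 1.71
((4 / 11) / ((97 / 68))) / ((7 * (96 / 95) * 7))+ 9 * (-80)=-225860945 / 313698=-719.99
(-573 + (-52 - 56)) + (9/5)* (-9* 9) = -4134/5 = -826.80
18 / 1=18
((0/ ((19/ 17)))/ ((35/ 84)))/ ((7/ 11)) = 0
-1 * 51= -51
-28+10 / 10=-27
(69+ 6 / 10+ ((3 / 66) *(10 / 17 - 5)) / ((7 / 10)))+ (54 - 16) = 702367 / 6545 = 107.31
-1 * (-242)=242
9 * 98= 882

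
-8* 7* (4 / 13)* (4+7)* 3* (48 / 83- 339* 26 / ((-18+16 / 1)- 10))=-450997008 / 1079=-417976.84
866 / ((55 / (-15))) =-2598 / 11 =-236.18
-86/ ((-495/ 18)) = 172/ 55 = 3.13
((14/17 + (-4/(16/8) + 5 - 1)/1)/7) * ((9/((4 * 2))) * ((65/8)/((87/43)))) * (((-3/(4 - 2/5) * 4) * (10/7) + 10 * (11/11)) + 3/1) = 1450605/96628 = 15.01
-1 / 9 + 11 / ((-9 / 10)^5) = -1106561 / 59049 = -18.74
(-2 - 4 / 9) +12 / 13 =-178 / 117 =-1.52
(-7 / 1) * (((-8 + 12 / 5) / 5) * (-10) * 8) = -3136 / 5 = -627.20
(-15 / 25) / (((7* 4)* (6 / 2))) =-1 / 140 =-0.01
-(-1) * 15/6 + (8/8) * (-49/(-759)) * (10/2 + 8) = 5069/1518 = 3.34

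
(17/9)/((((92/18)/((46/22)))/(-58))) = -493/11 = -44.82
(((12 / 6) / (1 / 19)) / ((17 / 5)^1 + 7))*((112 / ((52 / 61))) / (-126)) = -5795 / 1521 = -3.81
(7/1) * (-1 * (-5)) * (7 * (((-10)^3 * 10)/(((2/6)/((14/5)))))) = -20580000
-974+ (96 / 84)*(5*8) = -6498 / 7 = -928.29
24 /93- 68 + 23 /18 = -66.46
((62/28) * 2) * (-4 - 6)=-310/7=-44.29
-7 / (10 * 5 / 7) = -49 / 50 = -0.98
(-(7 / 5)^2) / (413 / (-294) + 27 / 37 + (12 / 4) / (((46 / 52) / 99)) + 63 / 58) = -25394691 / 4355323025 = -0.01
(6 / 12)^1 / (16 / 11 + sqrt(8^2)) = 11 / 208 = 0.05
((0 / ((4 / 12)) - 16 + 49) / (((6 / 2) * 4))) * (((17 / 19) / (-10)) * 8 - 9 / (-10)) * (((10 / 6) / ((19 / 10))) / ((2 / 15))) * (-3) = -28875 / 2888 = -10.00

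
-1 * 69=-69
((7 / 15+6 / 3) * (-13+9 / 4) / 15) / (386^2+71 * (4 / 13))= -20683 / 1743508800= -0.00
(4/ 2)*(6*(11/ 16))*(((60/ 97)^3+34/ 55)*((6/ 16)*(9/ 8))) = 1737890721/ 584110720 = 2.98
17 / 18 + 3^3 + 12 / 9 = 527 / 18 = 29.28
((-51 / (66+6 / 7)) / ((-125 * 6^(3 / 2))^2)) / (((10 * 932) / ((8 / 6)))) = -119 / 3680235000000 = -0.00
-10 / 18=-5 / 9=-0.56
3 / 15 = 1 / 5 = 0.20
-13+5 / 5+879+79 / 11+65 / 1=10331 / 11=939.18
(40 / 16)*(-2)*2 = -10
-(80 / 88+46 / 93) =-1436 / 1023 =-1.40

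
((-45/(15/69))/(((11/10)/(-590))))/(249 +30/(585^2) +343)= 13931979750/74285651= 187.55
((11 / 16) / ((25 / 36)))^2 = 9801 / 10000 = 0.98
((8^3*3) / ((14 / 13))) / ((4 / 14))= 4992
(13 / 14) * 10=65 / 7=9.29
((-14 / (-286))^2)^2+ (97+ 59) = 65233212157 / 418161601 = 156.00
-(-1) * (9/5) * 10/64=9/32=0.28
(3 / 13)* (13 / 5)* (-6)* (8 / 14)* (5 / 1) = -72 / 7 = -10.29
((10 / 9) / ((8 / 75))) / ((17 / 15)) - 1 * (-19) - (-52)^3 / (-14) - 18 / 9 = -4768205 / 476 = -10017.24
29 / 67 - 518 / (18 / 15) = -86678 / 201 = -431.23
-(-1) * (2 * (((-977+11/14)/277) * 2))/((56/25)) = -341675/54292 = -6.29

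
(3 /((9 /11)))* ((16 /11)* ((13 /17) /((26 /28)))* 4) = 896 /51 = 17.57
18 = 18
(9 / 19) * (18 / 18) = 9 / 19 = 0.47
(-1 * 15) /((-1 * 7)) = 15 /7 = 2.14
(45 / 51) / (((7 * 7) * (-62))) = -15 / 51646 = -0.00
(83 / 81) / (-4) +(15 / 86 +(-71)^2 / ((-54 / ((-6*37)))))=288727177 / 13932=20724.03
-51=-51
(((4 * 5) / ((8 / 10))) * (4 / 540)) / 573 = 5 / 15471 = 0.00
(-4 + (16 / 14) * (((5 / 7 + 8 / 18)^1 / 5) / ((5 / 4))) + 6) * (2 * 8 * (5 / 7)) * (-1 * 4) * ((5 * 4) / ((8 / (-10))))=7803520 / 3087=2527.87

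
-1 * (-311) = 311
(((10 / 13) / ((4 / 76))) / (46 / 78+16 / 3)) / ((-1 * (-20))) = 19 / 154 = 0.12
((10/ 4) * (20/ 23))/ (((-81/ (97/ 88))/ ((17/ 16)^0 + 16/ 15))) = -15035/ 245916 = -0.06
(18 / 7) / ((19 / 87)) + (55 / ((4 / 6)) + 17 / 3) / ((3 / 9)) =73489 / 266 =276.27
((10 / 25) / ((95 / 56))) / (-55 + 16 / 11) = -1232 / 279775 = -0.00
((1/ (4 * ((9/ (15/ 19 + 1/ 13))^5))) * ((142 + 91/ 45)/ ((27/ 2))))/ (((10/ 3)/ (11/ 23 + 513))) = 1717634640389339632/ 505685117911944600045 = 0.00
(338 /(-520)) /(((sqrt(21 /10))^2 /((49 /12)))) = -91 /72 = -1.26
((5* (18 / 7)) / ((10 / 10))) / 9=10 / 7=1.43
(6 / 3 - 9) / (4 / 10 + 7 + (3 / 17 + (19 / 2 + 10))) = -0.26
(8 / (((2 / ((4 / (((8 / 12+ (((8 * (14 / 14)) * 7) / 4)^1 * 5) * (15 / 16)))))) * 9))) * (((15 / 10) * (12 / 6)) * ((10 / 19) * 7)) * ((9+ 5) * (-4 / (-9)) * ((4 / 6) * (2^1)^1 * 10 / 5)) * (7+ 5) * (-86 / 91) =-19726336 / 353457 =-55.81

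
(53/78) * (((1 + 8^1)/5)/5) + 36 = 23559/650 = 36.24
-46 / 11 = -4.18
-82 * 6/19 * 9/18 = -246/19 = -12.95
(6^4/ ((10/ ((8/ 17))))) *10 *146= 1513728/ 17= 89042.82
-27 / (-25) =27 / 25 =1.08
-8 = -8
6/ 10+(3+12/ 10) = 24/ 5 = 4.80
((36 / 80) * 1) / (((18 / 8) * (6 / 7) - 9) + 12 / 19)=-399 / 5710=-0.07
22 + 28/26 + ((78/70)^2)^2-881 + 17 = -16374757767/19508125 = -839.38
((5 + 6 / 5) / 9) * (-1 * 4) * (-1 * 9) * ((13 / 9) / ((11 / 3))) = 1612 / 165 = 9.77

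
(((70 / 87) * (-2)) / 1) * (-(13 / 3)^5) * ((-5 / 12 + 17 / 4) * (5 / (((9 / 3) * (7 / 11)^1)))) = 4696856450 / 190269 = 24685.35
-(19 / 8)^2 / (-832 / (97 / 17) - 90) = 35017 / 1463936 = 0.02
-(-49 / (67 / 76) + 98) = -2842 / 67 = -42.42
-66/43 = -1.53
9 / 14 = 0.64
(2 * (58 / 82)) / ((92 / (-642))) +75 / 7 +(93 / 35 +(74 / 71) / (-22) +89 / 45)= 251950201 / 46398429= 5.43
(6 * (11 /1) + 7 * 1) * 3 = 219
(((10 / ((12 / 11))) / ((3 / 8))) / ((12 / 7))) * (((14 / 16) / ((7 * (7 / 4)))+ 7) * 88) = 26620 / 3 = 8873.33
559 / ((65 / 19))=817 / 5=163.40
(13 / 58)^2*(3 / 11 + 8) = 15379 / 37004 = 0.42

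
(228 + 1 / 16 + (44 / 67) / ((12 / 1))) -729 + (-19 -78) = -1922791 / 3216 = -597.88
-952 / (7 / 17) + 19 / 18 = -41597 / 18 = -2310.94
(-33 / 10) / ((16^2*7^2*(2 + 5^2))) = -11 / 1128960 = -0.00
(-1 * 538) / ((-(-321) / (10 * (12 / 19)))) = -21520 / 2033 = -10.59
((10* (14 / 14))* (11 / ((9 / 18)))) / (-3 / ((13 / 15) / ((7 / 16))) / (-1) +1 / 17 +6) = 777920 / 26779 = 29.05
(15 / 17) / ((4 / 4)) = 15 / 17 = 0.88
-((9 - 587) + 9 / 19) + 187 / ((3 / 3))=14526 / 19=764.53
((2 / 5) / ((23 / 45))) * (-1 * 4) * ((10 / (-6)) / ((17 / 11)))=1320 / 391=3.38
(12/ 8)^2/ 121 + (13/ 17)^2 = 84397/ 139876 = 0.60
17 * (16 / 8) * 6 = 204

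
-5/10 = -1/2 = -0.50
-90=-90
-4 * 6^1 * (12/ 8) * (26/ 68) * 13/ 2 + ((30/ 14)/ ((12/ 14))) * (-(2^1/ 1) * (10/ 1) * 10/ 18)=-17939/ 153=-117.25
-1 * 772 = -772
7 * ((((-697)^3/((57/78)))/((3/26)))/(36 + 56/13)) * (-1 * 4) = 20829863431468/7467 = 2789589317.19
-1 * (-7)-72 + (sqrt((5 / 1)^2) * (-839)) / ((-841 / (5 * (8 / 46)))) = -1173395 / 19343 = -60.66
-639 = -639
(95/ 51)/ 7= 95/ 357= 0.27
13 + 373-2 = 384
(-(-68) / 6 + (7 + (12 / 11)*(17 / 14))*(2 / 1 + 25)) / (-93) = -54539 / 21483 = -2.54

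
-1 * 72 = -72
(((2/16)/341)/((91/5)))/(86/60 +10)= 75/42574532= 0.00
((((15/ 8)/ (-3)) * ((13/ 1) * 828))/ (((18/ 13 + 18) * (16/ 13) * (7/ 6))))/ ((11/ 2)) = -757965/ 17248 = -43.95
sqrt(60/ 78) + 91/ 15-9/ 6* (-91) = 143.44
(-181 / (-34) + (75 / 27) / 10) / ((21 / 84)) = 3428 / 153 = 22.41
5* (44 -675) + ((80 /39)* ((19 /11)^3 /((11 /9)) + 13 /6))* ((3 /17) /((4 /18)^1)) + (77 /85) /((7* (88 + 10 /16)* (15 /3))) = -180349506409071 /57352091225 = -3144.60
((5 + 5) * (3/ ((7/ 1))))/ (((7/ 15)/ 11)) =4950/ 49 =101.02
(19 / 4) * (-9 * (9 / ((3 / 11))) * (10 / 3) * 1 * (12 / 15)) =-3762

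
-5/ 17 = -0.29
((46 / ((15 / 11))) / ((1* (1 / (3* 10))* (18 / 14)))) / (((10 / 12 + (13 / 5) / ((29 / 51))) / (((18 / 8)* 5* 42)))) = 323561700 / 4703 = 68799.00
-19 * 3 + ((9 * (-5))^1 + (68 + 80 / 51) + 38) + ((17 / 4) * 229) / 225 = 151381 / 15300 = 9.89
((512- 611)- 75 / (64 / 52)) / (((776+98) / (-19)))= 2559 / 736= 3.48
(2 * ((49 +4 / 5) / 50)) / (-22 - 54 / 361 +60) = 89889 / 1708000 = 0.05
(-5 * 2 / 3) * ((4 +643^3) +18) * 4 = -10633909160 / 3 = -3544636386.67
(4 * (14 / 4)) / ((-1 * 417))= -14 / 417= -0.03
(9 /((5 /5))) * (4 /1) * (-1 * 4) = -144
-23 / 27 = -0.85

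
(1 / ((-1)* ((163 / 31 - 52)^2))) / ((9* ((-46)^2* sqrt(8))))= -961* sqrt(2) / 159939205776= -0.00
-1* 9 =-9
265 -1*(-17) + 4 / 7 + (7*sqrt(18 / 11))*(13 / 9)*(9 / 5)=305.85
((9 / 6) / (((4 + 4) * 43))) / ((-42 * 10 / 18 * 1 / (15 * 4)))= -0.01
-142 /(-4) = 35.50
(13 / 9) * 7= 91 / 9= 10.11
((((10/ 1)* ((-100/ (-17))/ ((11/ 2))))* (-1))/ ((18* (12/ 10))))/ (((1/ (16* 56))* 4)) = -560000/ 5049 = -110.91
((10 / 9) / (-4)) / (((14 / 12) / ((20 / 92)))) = -25 / 483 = -0.05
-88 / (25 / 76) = -6688 / 25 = -267.52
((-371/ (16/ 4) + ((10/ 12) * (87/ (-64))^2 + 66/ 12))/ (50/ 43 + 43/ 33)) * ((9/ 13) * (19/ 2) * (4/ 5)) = -170372840913/ 931573760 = -182.89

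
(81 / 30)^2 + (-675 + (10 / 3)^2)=-590939 / 900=-656.60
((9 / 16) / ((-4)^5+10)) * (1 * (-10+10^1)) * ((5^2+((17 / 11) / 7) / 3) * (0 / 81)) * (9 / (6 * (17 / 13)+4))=0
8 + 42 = 50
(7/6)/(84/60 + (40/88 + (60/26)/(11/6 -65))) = 1896895/2955924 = 0.64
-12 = -12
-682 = -682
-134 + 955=821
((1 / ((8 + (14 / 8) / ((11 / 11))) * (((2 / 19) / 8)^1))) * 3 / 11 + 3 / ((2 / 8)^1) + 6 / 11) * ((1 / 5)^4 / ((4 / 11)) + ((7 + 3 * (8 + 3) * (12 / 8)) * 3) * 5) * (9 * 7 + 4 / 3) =428957995777 / 536250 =799921.67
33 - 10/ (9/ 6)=79/ 3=26.33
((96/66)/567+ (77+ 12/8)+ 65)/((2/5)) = 8950255/24948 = 358.76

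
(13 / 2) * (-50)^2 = 16250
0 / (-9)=0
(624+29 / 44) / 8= 27485 / 352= 78.08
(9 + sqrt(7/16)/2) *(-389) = -3501 - 389 *sqrt(7)/8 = -3629.65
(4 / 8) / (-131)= -1 / 262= -0.00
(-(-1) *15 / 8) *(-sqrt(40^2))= -75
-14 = -14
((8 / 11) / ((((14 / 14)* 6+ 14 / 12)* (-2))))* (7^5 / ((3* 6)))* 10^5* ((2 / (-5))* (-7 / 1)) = -18823840000 / 1419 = -13265567.30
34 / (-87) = -34 / 87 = -0.39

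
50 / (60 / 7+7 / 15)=5250 / 949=5.53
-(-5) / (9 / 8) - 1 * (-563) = 5107 / 9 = 567.44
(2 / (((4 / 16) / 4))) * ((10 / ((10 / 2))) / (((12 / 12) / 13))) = 832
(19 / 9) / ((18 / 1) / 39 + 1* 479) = 247 / 56097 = 0.00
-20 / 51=-0.39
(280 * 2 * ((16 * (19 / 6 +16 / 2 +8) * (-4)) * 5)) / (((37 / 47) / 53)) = -25667264000 / 111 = -231236612.61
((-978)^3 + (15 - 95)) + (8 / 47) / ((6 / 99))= -43965747172 / 47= -935441429.19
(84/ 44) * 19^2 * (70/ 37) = 530670/ 407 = 1303.86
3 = 3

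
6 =6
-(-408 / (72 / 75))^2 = -180625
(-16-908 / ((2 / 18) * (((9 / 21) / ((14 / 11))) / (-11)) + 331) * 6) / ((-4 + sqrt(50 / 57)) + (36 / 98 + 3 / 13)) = 6408553278400 * sqrt(114) / 24073019701799 + 248533153028160 / 24073019701799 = 13.17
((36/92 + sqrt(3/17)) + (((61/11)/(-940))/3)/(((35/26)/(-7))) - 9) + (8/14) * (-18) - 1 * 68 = -1084796827/12485550 + sqrt(51)/17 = -86.46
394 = 394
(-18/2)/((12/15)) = -45/4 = -11.25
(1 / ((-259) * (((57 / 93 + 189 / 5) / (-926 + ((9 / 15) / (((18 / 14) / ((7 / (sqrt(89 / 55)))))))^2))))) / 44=114148789 / 54349278984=0.00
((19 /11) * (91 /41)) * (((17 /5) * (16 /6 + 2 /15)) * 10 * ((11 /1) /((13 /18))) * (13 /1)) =14814072 /205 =72263.77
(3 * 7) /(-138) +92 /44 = 981 /506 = 1.94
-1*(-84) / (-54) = -1.56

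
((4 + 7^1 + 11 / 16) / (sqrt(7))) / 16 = 187 * sqrt(7) / 1792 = 0.28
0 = 0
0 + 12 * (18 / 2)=108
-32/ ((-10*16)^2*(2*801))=-1/ 1281600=-0.00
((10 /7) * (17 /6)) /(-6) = -85 /126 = -0.67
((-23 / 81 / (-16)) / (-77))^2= 529 / 9958443264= 0.00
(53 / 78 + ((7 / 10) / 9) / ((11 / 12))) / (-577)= -1093 / 825110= -0.00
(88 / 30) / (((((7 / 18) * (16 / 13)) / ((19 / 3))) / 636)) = 864006 / 35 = 24685.89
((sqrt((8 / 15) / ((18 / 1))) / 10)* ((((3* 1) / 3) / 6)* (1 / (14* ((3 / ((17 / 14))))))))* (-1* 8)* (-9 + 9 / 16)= 0.01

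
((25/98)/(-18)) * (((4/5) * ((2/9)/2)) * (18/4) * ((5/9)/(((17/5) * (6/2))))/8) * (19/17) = -2375/55057968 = -0.00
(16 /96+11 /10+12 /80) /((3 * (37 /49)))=833 /1332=0.63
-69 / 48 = -23 / 16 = -1.44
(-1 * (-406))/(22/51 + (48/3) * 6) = 10353/2459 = 4.21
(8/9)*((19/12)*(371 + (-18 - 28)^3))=-3684670/27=-136469.26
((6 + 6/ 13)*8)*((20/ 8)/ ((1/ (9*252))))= 3810240/ 13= 293095.38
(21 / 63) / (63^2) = 1 / 11907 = 0.00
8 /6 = 4 /3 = 1.33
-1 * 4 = -4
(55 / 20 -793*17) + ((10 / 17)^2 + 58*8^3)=18748119 / 1156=16218.10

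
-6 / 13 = -0.46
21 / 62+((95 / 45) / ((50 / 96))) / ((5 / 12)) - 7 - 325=-2494983 / 7750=-321.93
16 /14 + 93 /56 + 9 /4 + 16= 1179 /56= 21.05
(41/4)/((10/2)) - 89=-1739/20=-86.95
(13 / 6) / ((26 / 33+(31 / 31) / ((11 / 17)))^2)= 39 / 98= 0.40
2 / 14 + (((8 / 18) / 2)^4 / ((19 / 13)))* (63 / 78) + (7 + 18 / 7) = 2825996 / 290871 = 9.72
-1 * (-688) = 688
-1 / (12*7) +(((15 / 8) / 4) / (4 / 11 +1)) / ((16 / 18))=2015 / 5376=0.37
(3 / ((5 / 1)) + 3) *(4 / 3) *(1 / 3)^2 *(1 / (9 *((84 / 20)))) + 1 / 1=575 / 567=1.01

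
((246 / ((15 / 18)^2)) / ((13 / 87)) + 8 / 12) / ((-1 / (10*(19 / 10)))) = -45055.65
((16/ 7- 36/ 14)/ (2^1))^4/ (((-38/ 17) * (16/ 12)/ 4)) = -51/ 91238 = -0.00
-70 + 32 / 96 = -209 / 3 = -69.67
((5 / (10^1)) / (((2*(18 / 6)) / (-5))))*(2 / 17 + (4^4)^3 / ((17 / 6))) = -251658245 / 102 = -2467237.70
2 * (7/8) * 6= 21/2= 10.50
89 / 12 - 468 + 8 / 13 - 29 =-76279 / 156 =-488.97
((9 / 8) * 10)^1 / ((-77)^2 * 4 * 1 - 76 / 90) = 2025 / 4268728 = 0.00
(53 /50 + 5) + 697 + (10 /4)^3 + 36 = 150937 /200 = 754.68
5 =5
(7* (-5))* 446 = -15610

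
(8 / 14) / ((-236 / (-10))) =10 / 413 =0.02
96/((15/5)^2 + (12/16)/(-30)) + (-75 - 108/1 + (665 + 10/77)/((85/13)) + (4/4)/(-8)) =-265803787/3759448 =-70.70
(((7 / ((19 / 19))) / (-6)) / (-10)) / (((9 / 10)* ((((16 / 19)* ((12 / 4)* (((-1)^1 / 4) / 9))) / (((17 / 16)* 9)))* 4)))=-2261 / 512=-4.42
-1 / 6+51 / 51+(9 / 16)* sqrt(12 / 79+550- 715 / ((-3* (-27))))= 5 / 6+sqrt(273651023) / 1264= 13.92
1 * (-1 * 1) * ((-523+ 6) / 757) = 517 / 757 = 0.68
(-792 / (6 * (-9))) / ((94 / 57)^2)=5.39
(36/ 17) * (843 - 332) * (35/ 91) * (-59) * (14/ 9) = -8441720/ 221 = -38197.83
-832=-832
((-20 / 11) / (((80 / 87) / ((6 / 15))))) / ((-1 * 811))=0.00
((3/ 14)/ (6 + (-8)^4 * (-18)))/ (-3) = 1/ 1032108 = 0.00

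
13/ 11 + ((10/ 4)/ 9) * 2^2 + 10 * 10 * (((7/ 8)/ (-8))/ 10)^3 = 595032923/ 259522560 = 2.29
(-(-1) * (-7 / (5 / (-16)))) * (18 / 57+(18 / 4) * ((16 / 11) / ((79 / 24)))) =4261152 / 82555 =51.62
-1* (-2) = 2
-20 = -20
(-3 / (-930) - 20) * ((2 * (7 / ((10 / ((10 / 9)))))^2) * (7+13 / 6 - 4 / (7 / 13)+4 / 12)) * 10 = -1258397 / 2511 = -501.15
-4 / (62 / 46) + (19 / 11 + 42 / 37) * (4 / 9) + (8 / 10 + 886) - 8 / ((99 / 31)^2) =884.32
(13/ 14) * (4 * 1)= 26/ 7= 3.71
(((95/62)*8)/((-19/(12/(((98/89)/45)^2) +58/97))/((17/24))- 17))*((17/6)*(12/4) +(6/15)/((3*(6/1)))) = -2312804206943906/376397926030251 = -6.14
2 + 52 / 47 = 146 / 47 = 3.11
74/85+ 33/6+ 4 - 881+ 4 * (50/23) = -3370161/3910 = -861.93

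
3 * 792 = 2376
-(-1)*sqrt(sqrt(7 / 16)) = 7^(1 / 4) / 2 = 0.81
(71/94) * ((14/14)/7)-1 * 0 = 71/658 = 0.11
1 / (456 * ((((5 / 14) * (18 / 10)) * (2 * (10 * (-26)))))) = -0.00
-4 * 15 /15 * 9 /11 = -36 /11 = -3.27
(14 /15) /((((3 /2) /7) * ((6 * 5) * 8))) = 49 /2700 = 0.02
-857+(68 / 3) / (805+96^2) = -857.00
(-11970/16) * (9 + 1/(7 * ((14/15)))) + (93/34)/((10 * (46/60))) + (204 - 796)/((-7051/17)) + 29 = -2104889113955/308777392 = -6816.85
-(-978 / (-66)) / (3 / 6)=-326 / 11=-29.64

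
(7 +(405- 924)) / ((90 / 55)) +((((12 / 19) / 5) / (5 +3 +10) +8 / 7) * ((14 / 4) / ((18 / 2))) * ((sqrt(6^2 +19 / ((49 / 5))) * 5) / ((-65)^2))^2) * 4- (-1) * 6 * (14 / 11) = -1783043662352 / 5841210375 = -305.25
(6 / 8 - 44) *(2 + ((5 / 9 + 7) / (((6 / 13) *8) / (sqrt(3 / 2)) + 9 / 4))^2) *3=-14348618789519 / 2133481842 + 899837206528 *sqrt(6) / 355580307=-526.73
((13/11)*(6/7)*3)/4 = 117/154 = 0.76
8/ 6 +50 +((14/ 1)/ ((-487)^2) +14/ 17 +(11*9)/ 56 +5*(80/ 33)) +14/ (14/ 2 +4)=167195042017/ 2483633768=67.32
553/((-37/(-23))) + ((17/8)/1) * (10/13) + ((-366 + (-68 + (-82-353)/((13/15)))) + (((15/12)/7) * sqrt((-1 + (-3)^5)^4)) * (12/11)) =1630722869/148148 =11007.39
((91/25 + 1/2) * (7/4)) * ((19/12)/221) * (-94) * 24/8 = -14.64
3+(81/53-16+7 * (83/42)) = 751/318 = 2.36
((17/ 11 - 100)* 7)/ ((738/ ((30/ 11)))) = -12635/ 4961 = -2.55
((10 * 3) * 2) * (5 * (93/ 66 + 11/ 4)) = 13725/ 11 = 1247.73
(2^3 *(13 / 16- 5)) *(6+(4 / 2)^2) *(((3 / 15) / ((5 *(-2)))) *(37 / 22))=2479 / 220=11.27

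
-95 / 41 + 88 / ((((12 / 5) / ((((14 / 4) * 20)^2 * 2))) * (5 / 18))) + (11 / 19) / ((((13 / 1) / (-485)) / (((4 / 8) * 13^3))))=1269870.97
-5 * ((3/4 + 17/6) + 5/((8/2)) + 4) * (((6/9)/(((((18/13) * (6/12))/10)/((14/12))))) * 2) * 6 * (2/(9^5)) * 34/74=-16398200/176969853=-0.09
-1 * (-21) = 21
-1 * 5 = -5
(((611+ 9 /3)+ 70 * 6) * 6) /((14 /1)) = 3102 /7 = 443.14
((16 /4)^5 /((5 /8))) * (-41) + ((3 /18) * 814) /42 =-67171.17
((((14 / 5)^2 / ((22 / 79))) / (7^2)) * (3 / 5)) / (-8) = -237 / 5500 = -0.04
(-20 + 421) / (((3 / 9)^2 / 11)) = 39699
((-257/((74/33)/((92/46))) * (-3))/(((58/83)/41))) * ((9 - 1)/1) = 346330116/1073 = 322768.05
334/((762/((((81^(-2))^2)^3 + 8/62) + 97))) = 42.57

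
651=651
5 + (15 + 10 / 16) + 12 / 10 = 873 / 40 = 21.82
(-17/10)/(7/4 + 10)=-34/235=-0.14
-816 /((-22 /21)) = 8568 /11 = 778.91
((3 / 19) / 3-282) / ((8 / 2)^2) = -5357 / 304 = -17.62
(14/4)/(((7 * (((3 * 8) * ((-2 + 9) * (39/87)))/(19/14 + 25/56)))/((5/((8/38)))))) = 278255/978432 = 0.28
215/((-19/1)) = -215/19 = -11.32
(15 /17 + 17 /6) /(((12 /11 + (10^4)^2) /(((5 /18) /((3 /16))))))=20845 /378675004131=0.00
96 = 96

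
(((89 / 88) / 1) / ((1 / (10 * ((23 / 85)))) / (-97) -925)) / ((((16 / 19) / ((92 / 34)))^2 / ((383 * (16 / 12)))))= -14522829035993 / 2519212741056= -5.76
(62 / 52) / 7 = 31 / 182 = 0.17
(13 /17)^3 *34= 4394 /289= 15.20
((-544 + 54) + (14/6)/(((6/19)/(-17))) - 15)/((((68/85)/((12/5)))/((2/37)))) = -11351/111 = -102.26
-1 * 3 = -3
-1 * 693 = -693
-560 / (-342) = 280 / 171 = 1.64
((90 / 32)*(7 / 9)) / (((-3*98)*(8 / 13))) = -65 / 5376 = -0.01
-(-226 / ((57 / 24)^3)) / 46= 57856 / 157757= 0.37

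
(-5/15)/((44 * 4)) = -1/528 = -0.00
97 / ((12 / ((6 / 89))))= 0.54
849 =849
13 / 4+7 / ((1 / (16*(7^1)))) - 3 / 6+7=3175 / 4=793.75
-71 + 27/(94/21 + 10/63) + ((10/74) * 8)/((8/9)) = -691007/10804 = -63.96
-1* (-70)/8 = 35/4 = 8.75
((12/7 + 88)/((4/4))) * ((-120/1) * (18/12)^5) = -81752.14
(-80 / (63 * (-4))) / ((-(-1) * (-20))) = -0.02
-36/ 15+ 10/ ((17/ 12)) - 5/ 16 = 5911/ 1360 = 4.35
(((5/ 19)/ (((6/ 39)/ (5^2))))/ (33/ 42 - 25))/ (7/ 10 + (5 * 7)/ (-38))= 8125/ 1017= 7.99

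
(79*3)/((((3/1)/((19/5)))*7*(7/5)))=1501/49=30.63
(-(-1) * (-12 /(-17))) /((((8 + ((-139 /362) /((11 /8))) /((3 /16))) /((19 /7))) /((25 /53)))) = 8511525 /61316654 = 0.14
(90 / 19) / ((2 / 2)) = 90 / 19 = 4.74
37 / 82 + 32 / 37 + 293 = 892955 / 3034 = 294.32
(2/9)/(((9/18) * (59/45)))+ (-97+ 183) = 5094/59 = 86.34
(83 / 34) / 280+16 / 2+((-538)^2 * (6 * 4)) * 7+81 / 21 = 462925268803 / 9520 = 48626603.87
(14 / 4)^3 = 343 / 8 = 42.88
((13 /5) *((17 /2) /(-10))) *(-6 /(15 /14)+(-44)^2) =-533273 /125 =-4266.18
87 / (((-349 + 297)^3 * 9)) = -0.00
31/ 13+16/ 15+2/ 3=803/ 195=4.12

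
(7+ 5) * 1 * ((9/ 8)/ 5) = 27/ 10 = 2.70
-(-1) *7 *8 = 56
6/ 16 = 3/ 8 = 0.38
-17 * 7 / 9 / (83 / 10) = -1190 / 747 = -1.59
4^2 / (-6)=-8 / 3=-2.67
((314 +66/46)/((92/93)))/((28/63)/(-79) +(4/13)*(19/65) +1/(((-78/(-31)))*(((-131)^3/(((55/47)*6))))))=42831020283800863725/11325357180909892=3781.87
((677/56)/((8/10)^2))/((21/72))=50775/784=64.76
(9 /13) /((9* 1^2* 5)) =1 /65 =0.02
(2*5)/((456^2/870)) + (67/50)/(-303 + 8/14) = 34307209/917084400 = 0.04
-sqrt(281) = -16.76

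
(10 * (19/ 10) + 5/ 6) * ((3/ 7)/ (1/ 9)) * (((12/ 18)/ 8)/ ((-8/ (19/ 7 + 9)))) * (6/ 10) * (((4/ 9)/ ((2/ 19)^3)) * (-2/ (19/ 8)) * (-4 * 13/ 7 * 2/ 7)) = -6542042/ 1715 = -3814.60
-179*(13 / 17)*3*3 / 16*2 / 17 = -20943 / 2312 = -9.06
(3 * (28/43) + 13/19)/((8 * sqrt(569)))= 0.01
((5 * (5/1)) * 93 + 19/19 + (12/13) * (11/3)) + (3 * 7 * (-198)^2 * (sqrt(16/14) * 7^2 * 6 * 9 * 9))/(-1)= 30282/13 - 5601624336 * sqrt(14)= -20959356745.34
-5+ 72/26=-29/13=-2.23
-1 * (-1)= 1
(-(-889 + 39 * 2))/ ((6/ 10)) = 4055/ 3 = 1351.67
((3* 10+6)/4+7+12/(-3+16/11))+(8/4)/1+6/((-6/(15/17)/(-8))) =17.29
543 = 543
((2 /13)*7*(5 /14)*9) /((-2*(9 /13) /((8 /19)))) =-20 /19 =-1.05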